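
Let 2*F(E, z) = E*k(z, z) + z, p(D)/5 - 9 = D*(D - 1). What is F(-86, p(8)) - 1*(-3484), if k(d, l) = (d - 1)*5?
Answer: -132027/2 ≈ -66014.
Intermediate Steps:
p(D) = 45 + 5*D*(-1 + D) (p(D) = 45 + 5*(D*(D - 1)) = 45 + 5*(D*(-1 + D)) = 45 + 5*D*(-1 + D))
k(d, l) = -5 + 5*d (k(d, l) = (-1 + d)*5 = -5 + 5*d)
F(E, z) = z/2 + E*(-5 + 5*z)/2 (F(E, z) = (E*(-5 + 5*z) + z)/2 = (z + E*(-5 + 5*z))/2 = z/2 + E*(-5 + 5*z)/2)
F(-86, p(8)) - 1*(-3484) = ((45 - 5*8 + 5*8²)/2 + (5/2)*(-86)*(-1 + (45 - 5*8 + 5*8²))) - 1*(-3484) = ((45 - 40 + 5*64)/2 + (5/2)*(-86)*(-1 + (45 - 40 + 5*64))) + 3484 = ((45 - 40 + 320)/2 + (5/2)*(-86)*(-1 + (45 - 40 + 320))) + 3484 = ((½)*325 + (5/2)*(-86)*(-1 + 325)) + 3484 = (325/2 + (5/2)*(-86)*324) + 3484 = (325/2 - 69660) + 3484 = -138995/2 + 3484 = -132027/2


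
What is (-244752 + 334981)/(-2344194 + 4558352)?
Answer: 90229/2214158 ≈ 0.040751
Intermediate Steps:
(-244752 + 334981)/(-2344194 + 4558352) = 90229/2214158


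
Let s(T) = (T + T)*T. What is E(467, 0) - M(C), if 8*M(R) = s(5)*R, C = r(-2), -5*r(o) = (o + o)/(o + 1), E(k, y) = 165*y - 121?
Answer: -116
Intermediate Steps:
s(T) = 2*T² (s(T) = (2*T)*T = 2*T²)
E(k, y) = -121 + 165*y
r(o) = -2*o/(5*(1 + o)) (r(o) = -(o + o)/(5*(o + 1)) = -2*o/(5*(1 + o)))
C = -⅘ (C = -2*(-2)/(5 + 5*(-2)) = -2*(-2)/(5 - 10) = -2*(-2)/(-5) = -2*(-2)*(-⅕) = -⅘ ≈ -0.80000)
M(R) = 25*R/4 (M(R) = ((2*5²)*R)/8 = ((2*25)*R)/8 = (50*R)/8 = 25*R/4)
E(467, 0) - M(C) = (-121 + 165*0) - 25*(-4)/(4*5) = (-121 + 0) - 1*(-5) = -121 + 5 = -116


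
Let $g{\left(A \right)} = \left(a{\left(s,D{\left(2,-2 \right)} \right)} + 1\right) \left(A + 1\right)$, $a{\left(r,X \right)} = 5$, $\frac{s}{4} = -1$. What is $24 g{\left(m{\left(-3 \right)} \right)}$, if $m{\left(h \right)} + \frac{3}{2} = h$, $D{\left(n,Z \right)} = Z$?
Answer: $-504$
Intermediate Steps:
$s = -4$ ($s = 4 \left(-1\right) = -4$)
$m{\left(h \right)} = - \frac{3}{2} + h$
$g{\left(A \right)} = 6 + 6 A$ ($g{\left(A \right)} = \left(5 + 1\right) \left(A + 1\right) = 6 \left(1 + A\right) = 6 + 6 A$)
$24 g{\left(m{\left(-3 \right)} \right)} = 24 \left(6 + 6 \left(- \frac{3}{2} - 3\right)\right) = 24 \left(6 + 6 \left(- \frac{9}{2}\right)\right) = 24 \left(6 - 27\right) = 24 \left(-21\right) = -504$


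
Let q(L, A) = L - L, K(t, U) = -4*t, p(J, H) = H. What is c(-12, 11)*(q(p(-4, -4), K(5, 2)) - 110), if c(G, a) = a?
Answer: -1210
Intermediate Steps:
q(L, A) = 0
c(-12, 11)*(q(p(-4, -4), K(5, 2)) - 110) = 11*(0 - 110) = 11*(-110) = -1210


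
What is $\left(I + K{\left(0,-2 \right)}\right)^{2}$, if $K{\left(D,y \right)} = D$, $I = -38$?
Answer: $1444$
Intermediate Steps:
$\left(I + K{\left(0,-2 \right)}\right)^{2} = \left(-38 + 0\right)^{2} = \left(-38\right)^{2} = 1444$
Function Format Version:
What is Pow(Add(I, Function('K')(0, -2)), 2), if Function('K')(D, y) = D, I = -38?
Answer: 1444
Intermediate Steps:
Pow(Add(I, Function('K')(0, -2)), 2) = Pow(Add(-38, 0), 2) = Pow(-38, 2) = 1444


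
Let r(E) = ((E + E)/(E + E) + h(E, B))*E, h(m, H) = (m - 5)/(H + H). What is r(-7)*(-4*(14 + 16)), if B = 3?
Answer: -840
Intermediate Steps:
h(m, H) = (-5 + m)/(2*H) (h(m, H) = (-5 + m)/((2*H)) = (-5 + m)*(1/(2*H)) = (-5 + m)/(2*H))
r(E) = E*(⅙ + E/6) (r(E) = ((E + E)/(E + E) + (½)*(-5 + E)/3)*E = ((2*E)/((2*E)) + (½)*(⅓)*(-5 + E))*E = ((2*E)*(1/(2*E)) + (-⅚ + E/6))*E = (1 + (-⅚ + E/6))*E = (⅙ + E/6)*E = E*(⅙ + E/6))
r(-7)*(-4*(14 + 16)) = ((⅙)*(-7)*(1 - 7))*(-4*(14 + 16)) = ((⅙)*(-7)*(-6))*(-4*30) = 7*(-120) = -840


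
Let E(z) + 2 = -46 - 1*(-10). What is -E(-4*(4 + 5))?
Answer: 38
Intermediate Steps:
E(z) = -38 (E(z) = -2 + (-46 - 1*(-10)) = -2 + (-46 + 10) = -2 - 36 = -38)
-E(-4*(4 + 5)) = -1*(-38) = 38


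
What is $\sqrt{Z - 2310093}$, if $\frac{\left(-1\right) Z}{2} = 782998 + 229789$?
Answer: $7 i \sqrt{88483} \approx 2082.2 i$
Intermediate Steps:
$Z = -2025574$ ($Z = - 2 \left(782998 + 229789\right) = \left(-2\right) 1012787 = -2025574$)
$\sqrt{Z - 2310093} = \sqrt{-2025574 - 2310093} = \sqrt{-4335667} = 7 i \sqrt{88483}$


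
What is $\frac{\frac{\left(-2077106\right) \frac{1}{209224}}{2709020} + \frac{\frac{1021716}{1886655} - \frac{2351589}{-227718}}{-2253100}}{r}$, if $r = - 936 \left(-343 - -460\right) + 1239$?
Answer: $\frac{6468246283461100852997}{82505272924216440821902399218000} \approx 7.8398 \cdot 10^{-11}$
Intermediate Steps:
$r = -108273$ ($r = - 936 \left(-343 + 460\right) + 1239 = \left(-936\right) 117 + 1239 = -109512 + 1239 = -108273$)
$\frac{\frac{\left(-2077106\right) \frac{1}{209224}}{2709020} + \frac{\frac{1021716}{1886655} - \frac{2351589}{-227718}}{-2253100}}{r} = \frac{\frac{\left(-2077106\right) \frac{1}{209224}}{2709020} + \frac{\frac{1021716}{1886655} - \frac{2351589}{-227718}}{-2253100}}{-108273} = \left(\left(-2077106\right) \frac{1}{209224} \cdot \frac{1}{2709020} + \left(1021716 \cdot \frac{1}{1886655} - - \frac{783863}{75906}\right) \left(- \frac{1}{2253100}\right)\right) \left(- \frac{1}{108273}\right) = \left(\left(- \frac{1038553}{104612}\right) \frac{1}{2709020} + \left(\frac{340572}{628885} + \frac{783863}{75906}\right) \left(- \frac{1}{2253100}\right)\right) \left(- \frac{1}{108273}\right) = \left(- \frac{1038553}{283396000240} + \frac{518811140987}{47736144810} \left(- \frac{1}{2253100}\right)\right) \left(- \frac{1}{108273}\right) = \left(- \frac{1038553}{283396000240} - \frac{518811140987}{107554307871411000}\right) \left(- \frac{1}{108273}\right) = \left(- \frac{6468246283461100852997}{762011516483485641128466000}\right) \left(- \frac{1}{108273}\right) = \frac{6468246283461100852997}{82505272924216440821902399218000}$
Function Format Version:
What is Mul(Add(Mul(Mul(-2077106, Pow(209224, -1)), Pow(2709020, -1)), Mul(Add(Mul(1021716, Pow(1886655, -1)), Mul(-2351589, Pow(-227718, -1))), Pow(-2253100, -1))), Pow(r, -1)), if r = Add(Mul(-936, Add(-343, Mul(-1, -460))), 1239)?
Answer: Rational(6468246283461100852997, 82505272924216440821902399218000) ≈ 7.8398e-11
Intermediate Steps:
r = -108273 (r = Add(Mul(-936, Add(-343, 460)), 1239) = Add(Mul(-936, 117), 1239) = Add(-109512, 1239) = -108273)
Mul(Add(Mul(Mul(-2077106, Pow(209224, -1)), Pow(2709020, -1)), Mul(Add(Mul(1021716, Pow(1886655, -1)), Mul(-2351589, Pow(-227718, -1))), Pow(-2253100, -1))), Pow(r, -1)) = Mul(Add(Mul(Mul(-2077106, Pow(209224, -1)), Pow(2709020, -1)), Mul(Add(Mul(1021716, Pow(1886655, -1)), Mul(-2351589, Pow(-227718, -1))), Pow(-2253100, -1))), Pow(-108273, -1)) = Mul(Add(Mul(Mul(-2077106, Rational(1, 209224)), Rational(1, 2709020)), Mul(Add(Mul(1021716, Rational(1, 1886655)), Mul(-2351589, Rational(-1, 227718))), Rational(-1, 2253100))), Rational(-1, 108273)) = Mul(Add(Mul(Rational(-1038553, 104612), Rational(1, 2709020)), Mul(Add(Rational(340572, 628885), Rational(783863, 75906)), Rational(-1, 2253100))), Rational(-1, 108273)) = Mul(Add(Rational(-1038553, 283396000240), Mul(Rational(518811140987, 47736144810), Rational(-1, 2253100))), Rational(-1, 108273)) = Mul(Add(Rational(-1038553, 283396000240), Rational(-518811140987, 107554307871411000)), Rational(-1, 108273)) = Mul(Rational(-6468246283461100852997, 762011516483485641128466000), Rational(-1, 108273)) = Rational(6468246283461100852997, 82505272924216440821902399218000)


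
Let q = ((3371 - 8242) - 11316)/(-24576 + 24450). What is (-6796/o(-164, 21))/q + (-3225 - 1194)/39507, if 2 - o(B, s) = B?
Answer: -7617287445/17692828049 ≈ -0.43053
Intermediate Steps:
o(B, s) = 2 - B
q = 16187/126 (q = (-4871 - 11316)/(-126) = -16187*(-1/126) = 16187/126 ≈ 128.47)
(-6796/o(-164, 21))/q + (-3225 - 1194)/39507 = (-6796/(2 - 1*(-164)))/(16187/126) + (-3225 - 1194)/39507 = -6796/(2 + 164)*(126/16187) - 4419*1/39507 = -6796/166*(126/16187) - 1473/13169 = -6796*1/166*(126/16187) - 1473/13169 = -3398/83*126/16187 - 1473/13169 = -428148/1343521 - 1473/13169 = -7617287445/17692828049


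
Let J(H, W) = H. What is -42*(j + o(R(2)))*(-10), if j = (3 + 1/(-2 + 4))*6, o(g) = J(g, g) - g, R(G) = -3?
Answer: 8820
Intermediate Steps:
o(g) = 0 (o(g) = g - g = 0)
j = 21 (j = (3 + 1/2)*6 = (3 + ½)*6 = (7/2)*6 = 21)
-42*(j + o(R(2)))*(-10) = -42*(21 + 0)*(-10) = -882*(-10) = -42*(-210) = 8820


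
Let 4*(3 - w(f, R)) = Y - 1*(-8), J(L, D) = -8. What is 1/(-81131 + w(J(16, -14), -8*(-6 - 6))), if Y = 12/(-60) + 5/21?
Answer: -105/8518651 ≈ -1.2326e-5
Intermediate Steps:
Y = 4/105 (Y = 12*(-1/60) + 5*(1/21) = -1/5 + 5/21 = 4/105 ≈ 0.038095)
w(f, R) = 104/105 (w(f, R) = 3 - (4/105 - 1*(-8))/4 = 3 - (4/105 + 8)/4 = 3 - 1/4*844/105 = 3 - 211/105 = 104/105)
1/(-81131 + w(J(16, -14), -8*(-6 - 6))) = 1/(-81131 + 104/105) = 1/(-8518651/105) = -105/8518651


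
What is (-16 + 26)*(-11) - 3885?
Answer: -3995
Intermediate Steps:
(-16 + 26)*(-11) - 3885 = 10*(-11) - 3885 = -110 - 3885 = -3995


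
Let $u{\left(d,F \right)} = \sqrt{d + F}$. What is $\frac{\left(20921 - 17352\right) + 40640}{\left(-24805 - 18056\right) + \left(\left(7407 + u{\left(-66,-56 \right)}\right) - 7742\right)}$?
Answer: $- \frac{954825982}{932947269} - \frac{44209 i \sqrt{122}}{1865894538} \approx -1.0235 - 0.0002617 i$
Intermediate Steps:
$u{\left(d,F \right)} = \sqrt{F + d}$
$\frac{\left(20921 - 17352\right) + 40640}{\left(-24805 - 18056\right) + \left(\left(7407 + u{\left(-66,-56 \right)}\right) - 7742\right)} = \frac{\left(20921 - 17352\right) + 40640}{\left(-24805 - 18056\right) - \left(335 - \sqrt{-56 - 66}\right)} = \frac{3569 + 40640}{\left(-24805 - 18056\right) - \left(335 - i \sqrt{122}\right)} = \frac{44209}{-42861 - \left(335 - i \sqrt{122}\right)} = \frac{44209}{-43196 + i \sqrt{122}}$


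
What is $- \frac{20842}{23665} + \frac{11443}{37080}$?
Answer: $- \frac{100404553}{175499640} \approx -0.57211$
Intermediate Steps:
$- \frac{20842}{23665} + \frac{11443}{37080} = - \frac{100404553}{175499640}$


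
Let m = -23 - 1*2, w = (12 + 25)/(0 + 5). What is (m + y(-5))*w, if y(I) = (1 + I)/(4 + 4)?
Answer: -1887/10 ≈ -188.70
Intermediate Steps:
w = 37/5 ≈ 7.4000
m = -25 (m = -23 - 2 = -25)
y(I) = ⅛ + I/8 (y(I) = (1 + I)/8 = (1 + I)*(⅛) = ⅛ + I/8)
(m + y(-5))*w = (-25 + (⅛ + (⅛)*(-5)))*(37/5) = (-25 + (⅛ - 5/8))*(37/5) = (-25 - ½)*(37/5) = -51/2*37/5 = -1887/10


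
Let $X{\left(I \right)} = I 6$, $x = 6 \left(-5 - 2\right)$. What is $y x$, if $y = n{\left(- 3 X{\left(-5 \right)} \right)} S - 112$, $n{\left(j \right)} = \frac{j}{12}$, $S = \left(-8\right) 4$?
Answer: $14784$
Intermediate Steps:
$x = -42$ ($x = 6 \left(-7\right) = -42$)
$X{\left(I \right)} = 6 I$
$S = -32$
$n{\left(j \right)} = \frac{j}{12}$ ($n{\left(j \right)} = j \frac{1}{12} = \frac{j}{12}$)
$y = -352$ ($y = \frac{\left(-3\right) 6 \left(-5\right)}{12} \left(-32\right) - 112 = \frac{\left(-3\right) \left(-30\right)}{12} \left(-32\right) - 112 = \frac{1}{12} \cdot 90 \left(-32\right) - 112 = \frac{15}{2} \left(-32\right) - 112 = -240 - 112 = -352$)
$y x = \left(-352\right) \left(-42\right) = 14784$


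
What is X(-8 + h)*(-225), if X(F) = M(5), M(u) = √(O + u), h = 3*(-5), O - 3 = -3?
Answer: -225*√5 ≈ -503.12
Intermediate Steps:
O = 0 (O = 3 - 3 = 0)
h = -15
M(u) = √u (M(u) = √(0 + u) = √u)
X(F) = √5
X(-8 + h)*(-225) = √5*(-225) = -225*√5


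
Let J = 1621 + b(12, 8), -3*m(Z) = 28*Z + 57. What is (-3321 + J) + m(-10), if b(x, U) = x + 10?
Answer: -4811/3 ≈ -1603.7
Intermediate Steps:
b(x, U) = 10 + x
m(Z) = -19 - 28*Z/3 (m(Z) = -(28*Z + 57)/3 = -(57 + 28*Z)/3 = -19 - 28*Z/3)
J = 1643 (J = 1621 + (10 + 12) = 1621 + 22 = 1643)
(-3321 + J) + m(-10) = (-3321 + 1643) + (-19 - 28/3*(-10)) = -1678 + (-19 + 280/3) = -1678 + 223/3 = -4811/3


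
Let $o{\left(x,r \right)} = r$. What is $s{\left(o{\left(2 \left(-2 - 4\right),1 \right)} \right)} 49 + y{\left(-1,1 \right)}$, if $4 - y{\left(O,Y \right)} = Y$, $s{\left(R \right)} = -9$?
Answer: $-438$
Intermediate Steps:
$y{\left(O,Y \right)} = 4 - Y$
$s{\left(o{\left(2 \left(-2 - 4\right),1 \right)} \right)} 49 + y{\left(-1,1 \right)} = \left(-9\right) 49 + \left(4 - 1\right) = -441 + \left(4 - 1\right) = -441 + 3 = -438$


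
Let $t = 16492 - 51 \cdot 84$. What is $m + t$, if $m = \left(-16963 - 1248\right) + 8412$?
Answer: $2409$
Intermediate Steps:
$m = -9799$ ($m = -18211 + 8412 = -9799$)
$t = 12208$ ($t = 16492 - 4284 = 12208$)
$m + t = -9799 + 12208 = 2409$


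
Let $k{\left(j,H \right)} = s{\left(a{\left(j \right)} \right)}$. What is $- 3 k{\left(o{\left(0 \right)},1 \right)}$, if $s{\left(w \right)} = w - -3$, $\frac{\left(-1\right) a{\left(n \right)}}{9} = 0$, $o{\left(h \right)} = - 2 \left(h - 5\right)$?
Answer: $-9$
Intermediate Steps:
$o{\left(h \right)} = 10 - 2 h$ ($o{\left(h \right)} = - 2 \left(-5 + h\right) = 10 - 2 h$)
$a{\left(n \right)} = 0$ ($a{\left(n \right)} = \left(-9\right) 0 = 0$)
$s{\left(w \right)} = 3 + w$ ($s{\left(w \right)} = w + 3 = 3 + w$)
$k{\left(j,H \right)} = 3$ ($k{\left(j,H \right)} = 3 + 0 = 3$)
$- 3 k{\left(o{\left(0 \right)},1 \right)} = \left(-3\right) 3 = -9$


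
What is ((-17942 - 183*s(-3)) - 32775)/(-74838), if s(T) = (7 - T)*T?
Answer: 45227/74838 ≈ 0.60433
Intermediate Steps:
s(T) = T*(7 - T)
((-17942 - 183*s(-3)) - 32775)/(-74838) = ((-17942 - (-549)*(7 - 1*(-3))) - 32775)/(-74838) = ((-17942 - (-549)*(7 + 3)) - 32775)*(-1/74838) = ((-17942 - (-549)*10) - 32775)*(-1/74838) = ((-17942 - 183*(-30)) - 32775)*(-1/74838) = ((-17942 + 5490) - 32775)*(-1/74838) = (-12452 - 32775)*(-1/74838) = -45227*(-1/74838) = 45227/74838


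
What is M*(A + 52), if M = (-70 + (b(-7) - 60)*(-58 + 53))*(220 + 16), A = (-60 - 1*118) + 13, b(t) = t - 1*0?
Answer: -7067020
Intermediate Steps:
b(t) = t (b(t) = t + 0 = t)
A = -165 (A = (-60 - 118) + 13 = -178 + 13 = -165)
M = 62540 (M = (-70 + (-7 - 60)*(-58 + 53))*(220 + 16) = (-70 - 67*(-5))*236 = (-70 + 335)*236 = 265*236 = 62540)
M*(A + 52) = 62540*(-165 + 52) = 62540*(-113) = -7067020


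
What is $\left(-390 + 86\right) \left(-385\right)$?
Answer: $117040$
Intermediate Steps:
$\left(-390 + 86\right) \left(-385\right) = \left(-304\right) \left(-385\right) = 117040$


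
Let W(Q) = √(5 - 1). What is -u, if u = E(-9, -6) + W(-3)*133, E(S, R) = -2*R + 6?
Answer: -284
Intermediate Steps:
E(S, R) = 6 - 2*R
W(Q) = 2 (W(Q) = √4 = 2)
u = 284 (u = (6 - 2*(-6)) + 2*133 = (6 + 12) + 266 = 18 + 266 = 284)
-u = -1*284 = -284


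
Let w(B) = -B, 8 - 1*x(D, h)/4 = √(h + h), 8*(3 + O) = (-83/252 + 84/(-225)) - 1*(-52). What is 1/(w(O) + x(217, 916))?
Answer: -72617680800/72381187476071 - 20321280000*√458/72381187476071 ≈ -0.0070117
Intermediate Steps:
O = 171973/50400 (O = -3 + ((-83/252 + 84/(-225)) - 1*(-52))/8 = -3 + ((-83*1/252 + 84*(-1/225)) + 52)/8 = -3 + ((-83/252 - 28/75) + 52)/8 = -3 + (-4427/6300 + 52)/8 = -3 + (⅛)*(323173/6300) = -3 + 323173/50400 = 171973/50400 ≈ 3.4122)
x(D, h) = 32 - 4*√2*√h (x(D, h) = 32 - 4*√(h + h) = 32 - 4*√2*√h)
1/(w(O) + x(217, 916)) = 1/(-1*171973/50400 + (32 - 4*√2*√916)) = 1/(-171973/50400 + (32 - 4*√2*2*√229)) = 1/(-171973/50400 + (32 - 8*√458)) = 1/(1440827/50400 - 8*√458)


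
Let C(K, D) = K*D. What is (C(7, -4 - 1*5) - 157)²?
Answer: 48400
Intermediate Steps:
C(K, D) = D*K
(C(7, -4 - 1*5) - 157)² = ((-4 - 1*5)*7 - 157)² = ((-4 - 5)*7 - 157)² = (-9*7 - 157)² = (-63 - 157)² = (-220)² = 48400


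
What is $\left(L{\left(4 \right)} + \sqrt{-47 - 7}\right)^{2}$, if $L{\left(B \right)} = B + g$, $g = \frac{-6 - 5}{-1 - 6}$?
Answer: $- \frac{1125}{49} + \frac{234 i \sqrt{6}}{7} \approx -22.959 + 81.883 i$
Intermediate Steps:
$g = \frac{11}{7}$ ($g = - \frac{11}{-7} = \left(-11\right) \left(- \frac{1}{7}\right) = \frac{11}{7} \approx 1.5714$)
$L{\left(B \right)} = \frac{11}{7} + B$ ($L{\left(B \right)} = B + \frac{11}{7} = \frac{11}{7} + B$)
$\left(L{\left(4 \right)} + \sqrt{-47 - 7}\right)^{2} = \left(\left(\frac{11}{7} + 4\right) + \sqrt{-47 - 7}\right)^{2} = \left(\frac{39}{7} + \sqrt{-54}\right)^{2} = \left(\frac{39}{7} + 3 i \sqrt{6}\right)^{2}$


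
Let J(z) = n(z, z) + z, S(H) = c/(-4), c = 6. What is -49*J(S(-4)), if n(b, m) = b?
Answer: 147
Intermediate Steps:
S(H) = -3/2 (S(H) = 6/(-4) = 6*(-¼) = -3/2)
J(z) = 2*z (J(z) = z + z = 2*z)
-49*J(S(-4)) = -98*(-3)/2 = -49*(-3) = 147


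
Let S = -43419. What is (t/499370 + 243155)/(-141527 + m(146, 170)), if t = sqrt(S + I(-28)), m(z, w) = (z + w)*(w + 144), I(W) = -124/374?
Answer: -243155/42303 - I*sqrt(1518330605)/3950346783570 ≈ -5.7479 - 9.8639e-9*I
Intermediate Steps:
I(W) = -62/187 (I(W) = -124*1/374 = -62/187)
m(z, w) = (144 + w)*(w + z) (m(z, w) = (w + z)*(144 + w) = (144 + w)*(w + z))
t = I*sqrt(1518330605)/187 (t = sqrt(-43419 - 62/187) = sqrt(-8119415/187) = I*sqrt(1518330605)/187 ≈ 208.37*I)
(t/499370 + 243155)/(-141527 + m(146, 170)) = ((I*sqrt(1518330605)/187)/499370 + 243155)/(-141527 + (170**2 + 144*170 + 144*146 + 170*146)) = ((I*sqrt(1518330605)/187)*(1/499370) + 243155)/(-141527 + (28900 + 24480 + 21024 + 24820)) = (I*sqrt(1518330605)/93382190 + 243155)/(-141527 + 99224) = (243155 + I*sqrt(1518330605)/93382190)/(-42303) = (243155 + I*sqrt(1518330605)/93382190)*(-1/42303) = -243155/42303 - I*sqrt(1518330605)/3950346783570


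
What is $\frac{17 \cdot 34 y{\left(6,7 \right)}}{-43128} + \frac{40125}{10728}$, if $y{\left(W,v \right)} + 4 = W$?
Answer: $\frac{23862631}{6426072} \approx 3.7134$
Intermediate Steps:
$y{\left(W,v \right)} = -4 + W$
$\frac{17 \cdot 34 y{\left(6,7 \right)}}{-43128} + \frac{40125}{10728} = \frac{17 \cdot 34 \left(-4 + 6\right)}{-43128} + \frac{40125}{10728} = 578 \cdot 2 \left(- \frac{1}{43128}\right) + 40125 \cdot \frac{1}{10728} = 1156 \left(- \frac{1}{43128}\right) + \frac{13375}{3576} = - \frac{289}{10782} + \frac{13375}{3576} = \frac{23862631}{6426072}$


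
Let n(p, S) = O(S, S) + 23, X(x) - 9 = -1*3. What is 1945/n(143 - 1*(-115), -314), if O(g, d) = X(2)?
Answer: 1945/29 ≈ 67.069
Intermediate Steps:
X(x) = 6 (X(x) = 9 - 1*3 = 9 - 3 = 6)
O(g, d) = 6
n(p, S) = 29 (n(p, S) = 6 + 23 = 29)
1945/n(143 - 1*(-115), -314) = 1945/29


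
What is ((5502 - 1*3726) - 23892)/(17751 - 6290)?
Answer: -22116/11461 ≈ -1.9297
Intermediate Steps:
((5502 - 1*3726) - 23892)/(17751 - 6290) = ((5502 - 3726) - 23892)/11461 = (1776 - 23892)*(1/11461) = -22116*1/11461 = -22116/11461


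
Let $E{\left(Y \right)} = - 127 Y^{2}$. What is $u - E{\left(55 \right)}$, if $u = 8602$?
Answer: $392777$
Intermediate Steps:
$u - E{\left(55 \right)} = 8602 - - 127 \cdot 55^{2} = 8602 - \left(-127\right) 3025 = 8602 - -384175 = 8602 + 384175 = 392777$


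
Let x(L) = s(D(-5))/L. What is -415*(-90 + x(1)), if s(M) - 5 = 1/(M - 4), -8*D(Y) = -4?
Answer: 247755/7 ≈ 35394.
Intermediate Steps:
D(Y) = ½ (D(Y) = -⅛*(-4) = ½)
s(M) = 5 + 1/(-4 + M) (s(M) = 5 + 1/(M - 4) = 5 + 1/(-4 + M))
x(L) = 33/(7*L) (x(L) = ((-19 + 5*(½))/(-4 + ½))/L = ((-19 + 5/2)/(-7/2))/L = (-2/7*(-33/2))/L = 33/(7*L))
-415*(-90 + x(1)) = -415*(-90 + (33/7)/1) = -415*(-90 + (33/7)*1) = -415*(-90 + 33/7) = -415*(-597/7) = 247755/7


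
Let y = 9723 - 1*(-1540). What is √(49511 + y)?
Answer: √60774 ≈ 246.52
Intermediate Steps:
y = 11263 (y = 9723 + 1540 = 11263)
√(49511 + y) = √(49511 + 11263) = √60774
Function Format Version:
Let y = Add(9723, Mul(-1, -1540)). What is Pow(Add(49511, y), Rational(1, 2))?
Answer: Pow(60774, Rational(1, 2)) ≈ 246.52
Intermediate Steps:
y = 11263 (y = Add(9723, 1540) = 11263)
Pow(Add(49511, y), Rational(1, 2)) = Pow(Add(49511, 11263), Rational(1, 2)) = Pow(60774, Rational(1, 2))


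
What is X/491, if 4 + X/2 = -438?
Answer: -884/491 ≈ -1.8004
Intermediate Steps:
X = -884 (X = -8 + 2*(-438) = -8 - 876 = -884)
X/491 = -884/491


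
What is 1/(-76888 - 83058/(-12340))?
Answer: -6170/474357431 ≈ -1.3007e-5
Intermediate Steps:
1/(-76888 - 83058/(-12340)) = 1/(-76888 - 83058*(-1/12340)) = 1/(-76888 + 41529/6170) = 1/(-474357431/6170) = -6170/474357431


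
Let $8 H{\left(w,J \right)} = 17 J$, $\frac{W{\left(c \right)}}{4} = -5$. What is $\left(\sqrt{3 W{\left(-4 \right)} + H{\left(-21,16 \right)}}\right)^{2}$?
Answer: $-26$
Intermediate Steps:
$W{\left(c \right)} = -20$ ($W{\left(c \right)} = 4 \left(-5\right) = -20$)
$H{\left(w,J \right)} = \frac{17 J}{8}$
$\left(\sqrt{3 W{\left(-4 \right)} + H{\left(-21,16 \right)}}\right)^{2} = \left(\sqrt{3 \left(-20\right) + \frac{17}{8} \cdot 16}\right)^{2} = \left(\sqrt{-60 + 34}\right)^{2} = \left(\sqrt{-26}\right)^{2} = \left(i \sqrt{26}\right)^{2} = -26$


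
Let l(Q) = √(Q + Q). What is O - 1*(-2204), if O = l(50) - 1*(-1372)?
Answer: 3586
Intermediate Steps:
l(Q) = √2*√Q (l(Q) = √(2*Q) = √2*√Q)
O = 1382 (O = √2*√50 - 1*(-1372) = √2*(5*√2) + 1372 = 10 + 1372 = 1382)
O - 1*(-2204) = 1382 - 1*(-2204) = 1382 + 2204 = 3586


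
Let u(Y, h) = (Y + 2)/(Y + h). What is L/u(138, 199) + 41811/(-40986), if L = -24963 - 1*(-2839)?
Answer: -2315066519/43470 ≈ -53257.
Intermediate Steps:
u(Y, h) = (2 + Y)/(Y + h)
L = -22124 (L = -24963 + 2839 = -22124)
L/u(138, 199) + 41811/(-40986) = -22124*(138 + 199)/(2 + 138) + 41811/(-40986) = -22124/(140/337) + 41811*(-1/40986) = -22124/((1/337)*140) - 1267/1242 = -22124/140/337 - 1267/1242 = -22124*337/140 - 1267/1242 = -1863947/35 - 1267/1242 = -2315066519/43470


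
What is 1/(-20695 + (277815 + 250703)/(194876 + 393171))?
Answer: -588047/12169104147 ≈ -4.8323e-5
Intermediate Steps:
1/(-20695 + (277815 + 250703)/(194876 + 393171)) = 1/(-20695 + 528518/588047) = 1/(-12169104147/588047) = -588047/12169104147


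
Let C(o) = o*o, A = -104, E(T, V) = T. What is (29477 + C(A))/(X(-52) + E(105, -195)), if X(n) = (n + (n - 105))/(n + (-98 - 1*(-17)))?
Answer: 282051/746 ≈ 378.08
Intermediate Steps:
C(o) = o²
X(n) = (-105 + 2*n)/(-81 + n) (X(n) = (n + (-105 + n))/(n + (-98 + 17)) = (-105 + 2*n)/(n - 81) = (-105 + 2*n)/(-81 + n))
(29477 + C(A))/(X(-52) + E(105, -195)) = (29477 + (-104)²)/((-105 + 2*(-52))/(-81 - 52) + 105) = (29477 + 10816)/((-105 - 104)/(-133) + 105) = 40293/(-1/133*(-209) + 105) = 40293/(11/7 + 105) = 40293/(746/7) = 40293*(7/746) = 282051/746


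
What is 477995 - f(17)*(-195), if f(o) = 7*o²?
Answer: 872480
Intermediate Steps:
477995 - f(17)*(-195) = 477995 - 7*17²*(-195) = 477995 - 7*289*(-195) = 477995 - 2023*(-195) = 477995 - 1*(-394485) = 477995 + 394485 = 872480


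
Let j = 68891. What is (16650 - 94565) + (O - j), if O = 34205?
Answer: -112601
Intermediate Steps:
(16650 - 94565) + (O - j) = (16650 - 94565) + (34205 - 1*68891) = -77915 + (34205 - 68891) = -77915 - 34686 = -112601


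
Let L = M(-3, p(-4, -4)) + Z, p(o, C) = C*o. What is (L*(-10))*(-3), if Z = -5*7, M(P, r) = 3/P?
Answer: -1080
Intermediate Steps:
Z = -35
L = -36 (L = 3/(-3) - 35 = 3*(-⅓) - 35 = -1 - 35 = -36)
(L*(-10))*(-3) = -36*(-10)*(-3) = 360*(-3) = -1080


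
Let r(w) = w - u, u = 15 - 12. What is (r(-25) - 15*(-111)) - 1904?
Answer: -267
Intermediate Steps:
u = 3
r(w) = -3 + w (r(w) = w - 1*3 = w - 3 = -3 + w)
(r(-25) - 15*(-111)) - 1904 = ((-3 - 25) - 15*(-111)) - 1904 = (-28 + 1665) - 1904 = 1637 - 1904 = -267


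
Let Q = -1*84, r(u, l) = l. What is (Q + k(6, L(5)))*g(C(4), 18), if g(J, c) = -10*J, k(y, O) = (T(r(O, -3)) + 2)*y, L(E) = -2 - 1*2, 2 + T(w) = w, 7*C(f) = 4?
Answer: 4080/7 ≈ 582.86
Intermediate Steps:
C(f) = 4/7 (C(f) = (⅐)*4 = 4/7)
T(w) = -2 + w
L(E) = -4 (L(E) = -2 - 2 = -4)
k(y, O) = -3*y (k(y, O) = ((-2 - 3) + 2)*y = (-5 + 2)*y = -3*y)
Q = -84
(Q + k(6, L(5)))*g(C(4), 18) = (-84 - 3*6)*(-10*4/7) = (-84 - 18)*(-40/7) = -102*(-40/7) = 4080/7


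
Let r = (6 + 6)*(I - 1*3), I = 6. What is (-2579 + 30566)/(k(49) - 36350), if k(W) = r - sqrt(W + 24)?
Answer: -338773306/439568841 + 9329*sqrt(73)/439568841 ≈ -0.77051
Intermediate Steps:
r = 36 (r = (6 + 6)*(6 - 1*3) = 12*(6 - 3) = 12*3 = 36)
k(W) = 36 - sqrt(24 + W) (k(W) = 36 - sqrt(W + 24) = 36 - sqrt(24 + W))
(-2579 + 30566)/(k(49) - 36350) = (-2579 + 30566)/((36 - sqrt(24 + 49)) - 36350) = 27987/((36 - sqrt(73)) - 36350) = 27987/(-36314 - sqrt(73))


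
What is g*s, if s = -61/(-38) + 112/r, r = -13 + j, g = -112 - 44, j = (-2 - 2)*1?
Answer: 251082/323 ≈ 777.34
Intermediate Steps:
j = -4 (j = -4*1 = -4)
g = -156
r = -17 (r = -13 - 4 = -17)
s = -3219/646 (s = -61/(-38) + 112/(-17) = -61*(-1/38) + 112*(-1/17) = 61/38 - 112/17 = -3219/646 ≈ -4.9830)
g*s = -156*(-3219/646) = 251082/323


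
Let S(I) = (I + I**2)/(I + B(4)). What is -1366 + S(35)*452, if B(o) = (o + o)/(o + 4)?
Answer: 14454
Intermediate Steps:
B(o) = 2*o/(4 + o) (B(o) = (2*o)/(4 + o) = 2*o/(4 + o))
S(I) = (I + I**2)/(1 + I) (S(I) = (I + I**2)/(I + 2*4/(4 + 4)) = (I + I**2)/(I + 2*4/8) = (I + I**2)/(I + 2*4*(1/8)) = (I + I**2)/(I + 1) = (I + I**2)/(1 + I))
-1366 + S(35)*452 = -1366 + 35*452 = -1366 + 15820 = 14454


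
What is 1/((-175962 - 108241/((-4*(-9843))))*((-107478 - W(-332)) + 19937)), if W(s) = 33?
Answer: 19686/303360018705635 ≈ 6.4893e-11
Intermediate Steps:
1/((-175962 - 108241/((-4*(-9843))))*((-107478 - W(-332)) + 19937)) = 1/((-175962 - 108241/((-4*(-9843))))*((-107478 - 1*33) + 19937)) = 1/((-175962 - 108241/39372)*((-107478 - 33) + 19937)) = 1/((-175962 - 108241*1/39372)*(-107511 + 19937)) = 1/((-175962 - 108241/39372)*(-87574)) = 1/(-6928084105/39372*(-87574)) = 1/(303360018705635/19686) = 19686/303360018705635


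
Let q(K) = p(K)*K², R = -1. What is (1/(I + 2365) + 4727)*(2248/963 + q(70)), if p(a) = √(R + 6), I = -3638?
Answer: 13527272560/1225899 + 29485603000*√5/1273 ≈ 5.1804e+7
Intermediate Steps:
p(a) = √5 (p(a) = √(-1 + 6) = √5)
q(K) = √5*K²
(1/(I + 2365) + 4727)*(2248/963 + q(70)) = (1/(-3638 + 2365) + 4727)*(2248/963 + √5*70²) = (1/(-1273) + 4727)*(2248*(1/963) + √5*4900) = (-1/1273 + 4727)*(2248/963 + 4900*√5) = 6017470*(2248/963 + 4900*√5)/1273 = 13527272560/1225899 + 29485603000*√5/1273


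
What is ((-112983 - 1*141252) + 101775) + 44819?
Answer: -107641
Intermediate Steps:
((-112983 - 1*141252) + 101775) + 44819 = ((-112983 - 141252) + 101775) + 44819 = (-254235 + 101775) + 44819 = -152460 + 44819 = -107641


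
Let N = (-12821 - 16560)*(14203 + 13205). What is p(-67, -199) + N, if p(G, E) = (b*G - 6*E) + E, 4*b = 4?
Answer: -805273520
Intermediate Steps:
b = 1 (b = (¼)*4 = 1)
N = -805274448 (N = -29381*27408 = -805274448)
p(G, E) = G - 5*E (p(G, E) = (1*G - 6*E) + E = (G - 6*E) + E = G - 5*E)
p(-67, -199) + N = (-67 - 5*(-199)) - 805274448 = (-67 + 995) - 805274448 = 928 - 805274448 = -805273520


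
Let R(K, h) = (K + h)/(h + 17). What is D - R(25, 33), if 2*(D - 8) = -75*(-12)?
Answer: 11421/25 ≈ 456.84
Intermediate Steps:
R(K, h) = (K + h)/(17 + h)
D = 458 (D = 8 + (-75*(-12))/2 = 8 + (1/2)*900 = 8 + 450 = 458)
D - R(25, 33) = 458 - (25 + 33)/(17 + 33) = 458 - 58/50 = 458 - 1*29/25 = 458 - 29/25 = 11421/25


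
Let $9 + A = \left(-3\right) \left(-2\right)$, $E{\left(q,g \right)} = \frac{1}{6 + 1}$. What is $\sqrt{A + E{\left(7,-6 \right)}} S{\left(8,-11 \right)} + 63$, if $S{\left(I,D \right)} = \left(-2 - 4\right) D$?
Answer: $63 + \frac{132 i \sqrt{35}}{7} \approx 63.0 + 111.56 i$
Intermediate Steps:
$S{\left(I,D \right)} = - 6 D$
$E{\left(q,g \right)} = \frac{1}{7}$
$A = -3$ ($A = -9 - -6 = -9 + 6 = -3$)
$\sqrt{A + E{\left(7,-6 \right)}} S{\left(8,-11 \right)} + 63 = \sqrt{-3 + \frac{1}{7}} \left(\left(-6\right) \left(-11\right)\right) + 63 = \sqrt{- \frac{20}{7}} \cdot 66 + 63 = \frac{2 i \sqrt{35}}{7} \cdot 66 + 63 = \frac{132 i \sqrt{35}}{7} + 63 = 63 + \frac{132 i \sqrt{35}}{7}$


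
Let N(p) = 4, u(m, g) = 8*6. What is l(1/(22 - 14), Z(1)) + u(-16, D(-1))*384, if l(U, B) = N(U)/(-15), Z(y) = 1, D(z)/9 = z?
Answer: 276476/15 ≈ 18432.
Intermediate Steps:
D(z) = 9*z
u(m, g) = 48
l(U, B) = -4/15 (l(U, B) = 4/(-15) = 4*(-1/15) = -4/15)
l(1/(22 - 14), Z(1)) + u(-16, D(-1))*384 = -4/15 + 48*384 = -4/15 + 18432 = 276476/15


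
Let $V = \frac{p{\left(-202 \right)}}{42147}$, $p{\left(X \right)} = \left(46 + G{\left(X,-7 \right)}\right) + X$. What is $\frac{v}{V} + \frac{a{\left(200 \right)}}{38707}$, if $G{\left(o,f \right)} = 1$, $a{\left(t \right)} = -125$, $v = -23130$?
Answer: $\frac{7546782051679}{1199917} \approx 6.2894 \cdot 10^{6}$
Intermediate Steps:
$p{\left(X \right)} = 47 + X$ ($p{\left(X \right)} = \left(46 + 1\right) + X = 47 + X$)
$V = - \frac{155}{42147}$ ($V = \frac{47 - 202}{42147} = \left(-155\right) \frac{1}{42147} = - \frac{155}{42147} \approx -0.0036776$)
$\frac{v}{V} + \frac{a{\left(200 \right)}}{38707} = - \frac{23130}{- \frac{155}{42147}} - \frac{125}{38707} = \left(-23130\right) \left(- \frac{42147}{155}\right) - \frac{125}{38707} = \frac{194972022}{31} - \frac{125}{38707} = \frac{7546782051679}{1199917}$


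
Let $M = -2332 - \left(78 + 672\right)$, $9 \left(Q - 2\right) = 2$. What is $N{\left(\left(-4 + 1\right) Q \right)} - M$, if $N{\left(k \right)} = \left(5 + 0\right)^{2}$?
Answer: $3107$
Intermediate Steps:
$Q = \frac{20}{9}$ ($Q = 2 + \frac{1}{9} \cdot 2 = 2 + \frac{2}{9} = \frac{20}{9} \approx 2.2222$)
$N{\left(k \right)} = 25$ ($N{\left(k \right)} = 5^{2} = 25$)
$M = -3082$ ($M = -2332 - 750 = -3082$)
$N{\left(\left(-4 + 1\right) Q \right)} - M = 25 - -3082 = 25 + 3082 = 3107$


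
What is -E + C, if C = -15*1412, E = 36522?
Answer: -57702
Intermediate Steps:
C = -21180
-E + C = -1*36522 - 21180 = -36522 - 21180 = -57702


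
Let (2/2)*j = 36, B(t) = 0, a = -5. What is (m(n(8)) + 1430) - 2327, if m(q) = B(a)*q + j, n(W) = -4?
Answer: -861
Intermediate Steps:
j = 36
m(q) = 36 (m(q) = 0*q + 36 = 0 + 36 = 36)
(m(n(8)) + 1430) - 2327 = (36 + 1430) - 2327 = 1466 - 2327 = -861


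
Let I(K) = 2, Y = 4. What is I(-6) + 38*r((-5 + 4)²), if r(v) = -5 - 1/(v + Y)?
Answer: -978/5 ≈ -195.60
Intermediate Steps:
r(v) = -5 - 1/(4 + v) (r(v) = -5 - 1/(v + 4) = -5 - 1/(4 + v))
I(-6) + 38*r((-5 + 4)²) = 2 + 38*((-21 - 5*(-5 + 4)²)/(4 + (-5 + 4)²)) = 2 + 38*((-21 - 5*(-1)²)/(4 + (-1)²)) = 2 + 38*((-21 - 5*1)/(4 + 1)) = 2 + 38*((-21 - 5)/5) = 2 + 38*((⅕)*(-26)) = 2 + 38*(-26/5) = 2 - 988/5 = -978/5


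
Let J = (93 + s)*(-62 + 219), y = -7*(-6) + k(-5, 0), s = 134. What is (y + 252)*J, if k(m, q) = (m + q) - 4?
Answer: 10157115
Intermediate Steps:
k(m, q) = -4 + m + q
y = 33 (y = -7*(-6) + (-4 - 5 + 0) = 42 - 9 = 33)
J = 35639 (J = (93 + 134)*(-62 + 219) = 227*157 = 35639)
(y + 252)*J = (33 + 252)*35639 = 285*35639 = 10157115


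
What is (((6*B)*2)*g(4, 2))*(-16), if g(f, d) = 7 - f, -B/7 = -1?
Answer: -4032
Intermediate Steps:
B = 7 (B = -7*(-1) = 7)
(((6*B)*2)*g(4, 2))*(-16) = (((6*7)*2)*(7 - 1*4))*(-16) = ((42*2)*(7 - 4))*(-16) = (84*3)*(-16) = 252*(-16) = -4032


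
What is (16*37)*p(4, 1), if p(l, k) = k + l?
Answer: 2960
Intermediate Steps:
(16*37)*p(4, 1) = (16*37)*(1 + 4) = 592*5 = 2960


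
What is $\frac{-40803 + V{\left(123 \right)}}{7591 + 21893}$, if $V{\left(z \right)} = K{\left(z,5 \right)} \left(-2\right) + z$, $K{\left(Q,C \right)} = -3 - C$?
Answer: $- \frac{782}{567} \approx -1.3792$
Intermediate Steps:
$V{\left(z \right)} = 16 + z$ ($V{\left(z \right)} = \left(-3 - 5\right) \left(-2\right) + z = \left(-8\right) \left(-2\right) + z = 16 + z$)
$\frac{-40803 + V{\left(123 \right)}}{7591 + 21893} = \frac{-40803 + \left(16 + 123\right)}{7591 + 21893} = \frac{-40803 + 139}{29484} = \left(-40664\right) \frac{1}{29484} = - \frac{782}{567}$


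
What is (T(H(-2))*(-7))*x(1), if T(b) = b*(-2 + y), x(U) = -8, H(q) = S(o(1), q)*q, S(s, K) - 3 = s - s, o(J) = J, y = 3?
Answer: -336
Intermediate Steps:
S(s, K) = 3 (S(s, K) = 3 + (s - s) = 3 + 0 = 3)
H(q) = 3*q
T(b) = b (T(b) = b*(-2 + 3) = b*1 = b)
(T(H(-2))*(-7))*x(1) = ((3*(-2))*(-7))*(-8) = -6*(-7)*(-8) = 42*(-8) = -336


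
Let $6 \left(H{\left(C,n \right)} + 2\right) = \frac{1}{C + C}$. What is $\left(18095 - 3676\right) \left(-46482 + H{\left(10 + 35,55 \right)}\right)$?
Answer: $- \frac{361936495421}{540} \approx -6.7025 \cdot 10^{8}$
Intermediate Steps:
$H{\left(C,n \right)} = -2 + \frac{1}{12 C}$ ($H{\left(C,n \right)} = -2 + \frac{1}{6 \left(C + C\right)} = -2 + \frac{1}{6 \cdot 2 C} = -2 + \frac{\frac{1}{2} \frac{1}{C}}{6} = -2 + \frac{1}{12 C}$)
$\left(18095 - 3676\right) \left(-46482 + H{\left(10 + 35,55 \right)}\right) = \left(18095 - 3676\right) \left(-46482 - \left(2 - \frac{1}{12 \left(10 + 35\right)}\right)\right) = 14419 \left(-46482 - \left(2 - \frac{1}{12 \cdot 45}\right)\right) = 14419 \left(-46482 + \left(-2 + \frac{1}{12} \cdot \frac{1}{45}\right)\right) = 14419 \left(-46482 + \left(-2 + \frac{1}{540}\right)\right) = 14419 \left(-46482 - \frac{1079}{540}\right) = 14419 \left(- \frac{25101359}{540}\right) = - \frac{361936495421}{540}$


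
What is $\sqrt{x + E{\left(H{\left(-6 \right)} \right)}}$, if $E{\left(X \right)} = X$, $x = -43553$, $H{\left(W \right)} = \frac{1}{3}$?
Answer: $\frac{i \sqrt{391974}}{3} \approx 208.69 i$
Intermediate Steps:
$H{\left(W \right)} = \frac{1}{3}$
$\sqrt{x + E{\left(H{\left(-6 \right)} \right)}} = \sqrt{-43553 + \frac{1}{3}} = \sqrt{- \frac{130658}{3}} = \frac{i \sqrt{391974}}{3}$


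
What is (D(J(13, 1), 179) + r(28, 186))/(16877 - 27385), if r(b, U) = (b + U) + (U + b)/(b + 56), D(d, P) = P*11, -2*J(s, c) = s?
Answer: -91793/441336 ≈ -0.20799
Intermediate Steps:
J(s, c) = -s/2
D(d, P) = 11*P
r(b, U) = U + b + (U + b)/(56 + b) (r(b, U) = (U + b) + (U + b)/(56 + b) = U + b + (U + b)/(56 + b))
(D(J(13, 1), 179) + r(28, 186))/(16877 - 27385) = (11*179 + (28² + 57*186 + 57*28 + 186*28)/(56 + 28))/(16877 - 27385) = (1969 + (784 + 10602 + 1596 + 5208)/84)/(-10508) = (1969 + (1/84)*18190)*(-1/10508) = (1969 + 9095/42)*(-1/10508) = (91793/42)*(-1/10508) = -91793/441336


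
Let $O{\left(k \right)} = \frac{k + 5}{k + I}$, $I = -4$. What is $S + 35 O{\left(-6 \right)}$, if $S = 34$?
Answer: $\frac{75}{2} \approx 37.5$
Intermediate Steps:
$O{\left(k \right)} = \frac{5 + k}{-4 + k}$ ($O{\left(k \right)} = \frac{k + 5}{k - 4} = \frac{5 + k}{-4 + k}$)
$S + 35 O{\left(-6 \right)} = 34 + 35 \frac{5 - 6}{-4 - 6} = 34 + 35 \frac{1}{-10} \left(-1\right) = 34 + 35 \left(\left(- \frac{1}{10}\right) \left(-1\right)\right) = 34 + 35 \cdot \frac{1}{10} = 34 + \frac{7}{2} = \frac{75}{2}$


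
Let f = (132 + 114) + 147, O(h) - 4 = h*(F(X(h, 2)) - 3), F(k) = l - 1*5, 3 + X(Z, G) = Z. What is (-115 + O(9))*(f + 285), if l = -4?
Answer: -148482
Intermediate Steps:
X(Z, G) = -3 + Z
F(k) = -9 (F(k) = -4 - 1*5 = -4 - 5 = -9)
O(h) = 4 - 12*h (O(h) = 4 + h*(-9 - 3) = 4 + h*(-12) = 4 - 12*h)
f = 393 (f = 246 + 147 = 393)
(-115 + O(9))*(f + 285) = (-115 + (4 - 12*9))*(393 + 285) = (-115 + (4 - 108))*678 = (-115 - 104)*678 = -219*678 = -148482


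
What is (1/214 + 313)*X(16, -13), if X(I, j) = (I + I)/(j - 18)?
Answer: -1071728/3317 ≈ -323.10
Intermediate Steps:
X(I, j) = 2*I/(-18 + j) (X(I, j) = (2*I)/(-18 + j) = 2*I/(-18 + j))
(1/214 + 313)*X(16, -13) = (1/214 + 313)*(2*16/(-18 - 13)) = (1/214 + 313)*(2*16/(-31)) = 66983*(2*16*(-1/31))/214 = (66983/214)*(-32/31) = -1071728/3317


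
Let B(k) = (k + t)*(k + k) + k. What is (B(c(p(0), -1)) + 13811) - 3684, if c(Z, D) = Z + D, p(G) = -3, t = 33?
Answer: 9891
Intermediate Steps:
c(Z, D) = D + Z
B(k) = k + 2*k*(33 + k) (B(k) = (k + 33)*(k + k) + k = (33 + k)*(2*k) + k = 2*k*(33 + k) + k = k + 2*k*(33 + k))
(B(c(p(0), -1)) + 13811) - 3684 = ((-1 - 3)*(67 + 2*(-1 - 3)) + 13811) - 3684 = (-4*(67 + 2*(-4)) + 13811) - 3684 = (-4*(67 - 8) + 13811) - 3684 = (-4*59 + 13811) - 3684 = (-236 + 13811) - 3684 = 13575 - 3684 = 9891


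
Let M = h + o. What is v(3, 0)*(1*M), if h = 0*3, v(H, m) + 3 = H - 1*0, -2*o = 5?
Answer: 0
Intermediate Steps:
o = -5/2 (o = -½*5 = -5/2 ≈ -2.5000)
v(H, m) = -3 + H (v(H, m) = -3 + (H - 1*0) = -3 + (H + 0) = -3 + H)
h = 0
M = -5/2 (M = 0 - 5/2 = -5/2 ≈ -2.5000)
v(3, 0)*(1*M) = (-3 + 3)*(1*(-5/2)) = 0*(-5/2) = 0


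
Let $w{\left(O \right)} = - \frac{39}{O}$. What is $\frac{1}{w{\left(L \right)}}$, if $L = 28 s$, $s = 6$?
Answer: $- \frac{56}{13} \approx -4.3077$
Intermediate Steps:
$L = 168$ ($L = 28 \cdot 6 = 168$)
$\frac{1}{w{\left(L \right)}} = \frac{1}{\left(-39\right) \frac{1}{168}} = \frac{1}{- \frac{13}{56}} = - \frac{56}{13}$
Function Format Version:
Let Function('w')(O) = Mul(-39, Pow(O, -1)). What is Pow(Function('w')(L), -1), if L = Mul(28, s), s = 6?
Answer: Rational(-56, 13) ≈ -4.3077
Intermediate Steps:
L = 168 (L = Mul(28, 6) = 168)
Pow(Function('w')(L), -1) = Pow(Mul(-39, Pow(168, -1)), -1) = Pow(Mul(-39, Rational(1, 168)), -1) = Pow(Rational(-13, 56), -1) = Rational(-56, 13)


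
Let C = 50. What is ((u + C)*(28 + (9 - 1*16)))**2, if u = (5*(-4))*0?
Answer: 1102500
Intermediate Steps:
u = 0 (u = -20*0 = 0)
((u + C)*(28 + (9 - 1*16)))**2 = ((0 + 50)*(28 + (9 - 1*16)))**2 = (50*(28 + (9 - 16)))**2 = (50*(28 - 7))**2 = (50*21)**2 = 1050**2 = 1102500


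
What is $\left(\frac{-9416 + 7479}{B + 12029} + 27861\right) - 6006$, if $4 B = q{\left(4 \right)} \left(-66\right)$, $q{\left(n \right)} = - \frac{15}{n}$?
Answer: $\frac{2113953089}{96727} \approx 21855.0$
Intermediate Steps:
$B = \frac{495}{8}$ ($B = \frac{- \frac{15}{4} \left(-66\right)}{4} = \frac{\left(-15\right) \frac{1}{4} \left(-66\right)}{4} = \frac{\left(- \frac{15}{4}\right) \left(-66\right)}{4} = \frac{1}{4} \cdot \frac{495}{2} = \frac{495}{8} \approx 61.875$)
$\left(\frac{-9416 + 7479}{B + 12029} + 27861\right) - 6006 = \left(\frac{-9416 + 7479}{\frac{495}{8} + 12029} + 27861\right) - 6006 = \left(- \frac{1937}{\frac{96727}{8}} + 27861\right) - 6006 = \left(\left(-1937\right) \frac{8}{96727} + 27861\right) - 6006 = \left(- \frac{15496}{96727} + 27861\right) - 6006 = \frac{2694895451}{96727} - 6006 = \frac{2113953089}{96727}$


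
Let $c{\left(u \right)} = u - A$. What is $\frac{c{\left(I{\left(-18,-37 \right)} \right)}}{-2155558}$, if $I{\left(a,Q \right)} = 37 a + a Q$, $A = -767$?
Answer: $- \frac{767}{2155558} \approx -0.00035582$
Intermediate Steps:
$I{\left(a,Q \right)} = 37 a + Q a$
$c{\left(u \right)} = 767 + u$ ($c{\left(u \right)} = u - -767 = u + 767 = 767 + u$)
$\frac{c{\left(I{\left(-18,-37 \right)} \right)}}{-2155558} = \frac{767 - 18 \left(37 - 37\right)}{-2155558} = \left(767 - 0\right) \left(- \frac{1}{2155558}\right) = \left(767 + 0\right) \left(- \frac{1}{2155558}\right) = 767 \left(- \frac{1}{2155558}\right) = - \frac{767}{2155558}$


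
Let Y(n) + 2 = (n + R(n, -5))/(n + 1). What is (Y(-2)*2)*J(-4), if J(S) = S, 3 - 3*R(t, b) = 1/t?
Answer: 28/3 ≈ 9.3333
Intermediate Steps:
R(t, b) = 1 - 1/(3*t)
Y(n) = -2 + (n + (-⅓ + n)/n)/(1 + n) (Y(n) = -2 + (n + (-⅓ + n)/n)/(n + 1) = -2 + (n + (-⅓ + n)/n)/(1 + n))
(Y(-2)*2)*J(-4) = (((-⅓ - 2 - 1*(-2)*(2 - 2))/((-2)*(1 - 2)))*2)*(-4) = (-½*(-⅓ - 2 - 1*(-2)*0)/(-1)*2)*(-4) = (-½*(-1)*(-⅓ - 2 + 0)*2)*(-4) = (-½*(-1)*(-7/3)*2)*(-4) = -7/6*2*(-4) = -7/3*(-4) = 28/3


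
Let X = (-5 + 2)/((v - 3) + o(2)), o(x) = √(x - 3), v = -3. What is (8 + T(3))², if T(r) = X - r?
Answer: 41200/1369 + 1218*I/1369 ≈ 30.095 + 0.8897*I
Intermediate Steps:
o(x) = √(-3 + x)
X = -3*(-6 - I)/37 (X = (-5 + 2)/((-3 - 3) + √(-3 + 2)) = -3/(-6 + √(-1)) = -3*(-6 - I)/37 ≈ 0.48649 + 0.081081*I)
T(r) = 18/37 - r + 3*I/37 (T(r) = (18/37 + 3*I/37) - r = 18/37 - r + 3*I/37)
(8 + T(3))² = (8 + (18/37 - 1*3 + 3*I/37))² = (8 + (18/37 - 3 + 3*I/37))² = (8 + (-93/37 + 3*I/37))² = (203/37 + 3*I/37)²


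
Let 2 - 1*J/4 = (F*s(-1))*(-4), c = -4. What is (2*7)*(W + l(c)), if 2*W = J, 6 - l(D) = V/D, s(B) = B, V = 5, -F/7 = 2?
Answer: 3451/2 ≈ 1725.5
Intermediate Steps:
F = -14 (F = -7*2 = -14)
J = 232 (J = 8 - 4*(-14*(-1))*(-4) = 8 - 56*(-4) = 8 - 4*(-56) = 8 + 224 = 232)
l(D) = 6 - 5/D
W = 116 (W = (½)*232 = 116)
(2*7)*(W + l(c)) = (2*7)*(116 + (6 - 5/(-4))) = 14*(116 + (6 - 5*(-¼))) = 14*(116 + (6 + 5/4)) = 14*(116 + 29/4) = 14*(493/4) = 3451/2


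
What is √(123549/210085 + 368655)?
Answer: 2*√4067718775706010/210085 ≈ 607.17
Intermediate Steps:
√(123549/210085 + 368655) = √(77449009224/210085) = 2*√4067718775706010/210085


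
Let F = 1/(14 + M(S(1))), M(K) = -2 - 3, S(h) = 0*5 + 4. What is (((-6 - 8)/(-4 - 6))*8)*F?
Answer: 56/45 ≈ 1.2444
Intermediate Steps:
S(h) = 4 (S(h) = 0 + 4 = 4)
M(K) = -5
F = ⅑ (F = 1/(14 - 5) = 1/9 = ⅑ ≈ 0.11111)
(((-6 - 8)/(-4 - 6))*8)*F = (((-6 - 8)/(-4 - 6))*8)*(⅑) = (-14/(-10)*8)*(⅑) = (-14*(-⅒)*8)*(⅑) = ((7/5)*8)*(⅑) = (56/5)*(⅑) = 56/45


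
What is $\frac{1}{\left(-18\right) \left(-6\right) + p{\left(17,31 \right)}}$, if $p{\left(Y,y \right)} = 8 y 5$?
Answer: $\frac{1}{1348} \approx 0.00074184$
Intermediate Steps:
$p{\left(Y,y \right)} = 40 y$
$\frac{1}{\left(-18\right) \left(-6\right) + p{\left(17,31 \right)}} = \frac{1}{\left(-18\right) \left(-6\right) + 40 \cdot 31} = \frac{1}{108 + 1240} = \frac{1}{1348}$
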